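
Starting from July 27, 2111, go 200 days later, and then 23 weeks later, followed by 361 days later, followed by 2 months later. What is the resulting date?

Advancing 200 days from July 27, 2111:
July has 31 days, so 31 − 27 = 4 days remain after July 27, 2111; 200 − 4 = 196 left.
August 2111 has 31 days: 196 − 31 = 165 left.
September 2111 has 30 days: 165 − 30 = 135 left.
October 2111 has 31 days: 135 − 31 = 104 left.
November 2111 has 30 days: 104 − 30 = 74 left.
December 2111 has 31 days: 74 − 31 = 43 left.
January 2112 has 31 days: 43 − 31 = 12 left.
12 days into February 2112 → February 12, 2112.
Adding 23 weeks (= 161 days) from February 12, 2112:
February has 29 days, so 29 − 12 = 17 days remain after February 12, 2112; 161 − 17 = 144 left.
March 2112 has 31 days: 144 − 31 = 113 left.
April 2112 has 30 days: 113 − 30 = 83 left.
May 2112 has 31 days: 83 − 31 = 52 left.
June 2112 has 30 days: 52 − 30 = 22 left.
22 days into July 2112 → July 22, 2112.
Advancing 361 days from July 22, 2112:
July has 31 days, so 31 − 22 = 9 days remain after July 22, 2112; 361 − 9 = 352 left.
August 2112 has 31 days: 352 − 31 = 321 left.
September 2112 has 30 days: 321 − 30 = 291 left.
October 2112 has 31 days: 291 − 31 = 260 left.
November 2112 has 30 days: 260 − 30 = 230 left.
December 2112 has 31 days: 230 − 31 = 199 left.
January 2113 has 31 days: 199 − 31 = 168 left.
February 2113 has 28 days (2113 is not a leap year): 168 − 28 = 140 left.
March 2113 has 31 days: 140 − 31 = 109 left.
April 2113 has 30 days: 109 − 30 = 79 left.
May 2113 has 31 days: 79 − 31 = 48 left.
June 2113 has 30 days: 48 − 30 = 18 left.
18 days into July 2113 → July 18, 2113.
Advancing 2 months from July 18, 2113:
month 7 + 2 = 9 → September 2113.
Day 18 is valid in September, giving September 18, 2113.

September 18, 2113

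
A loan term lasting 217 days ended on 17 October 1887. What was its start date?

Subtracting 217 days from October 17, 1887.
Going back 17 days from October 17, 1887 reaches the end of the previous month; 217 − 17 = 200 left.
September 1887 has 30 days: 200 − 30 = 170 left.
August 1887 has 31 days: 170 − 31 = 139 left.
July 1887 has 31 days: 139 − 31 = 108 left.
June 1887 has 30 days: 108 − 30 = 78 left.
May 1887 has 31 days: 78 − 31 = 47 left.
April 1887 has 30 days: 47 − 30 = 17 left.
March 1887 has 31 days; 31 − 17 = 14 → March 14, 1887.

March 14, 1887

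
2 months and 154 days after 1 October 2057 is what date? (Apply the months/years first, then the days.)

May 4, 2058

Advancing 2 months and 154 days from October 1, 2057: first the month/year part, then the days.
month 10 + 2 = 12 → December 2057.
Day 1 is valid in December, giving December 1, 2057.
Now add 154 days from December 1, 2057.
December has 31 days, so 31 − 1 = 30 days remain after December 1, 2057; 154 − 30 = 124 left.
January 2058 has 31 days: 124 − 31 = 93 left.
February 2058 has 28 days (2058 is not a leap year): 93 − 28 = 65 left.
March 2058 has 31 days: 65 − 31 = 34 left.
April 2058 has 30 days: 34 − 30 = 4 left.
4 days into May 2058 → May 4, 2058.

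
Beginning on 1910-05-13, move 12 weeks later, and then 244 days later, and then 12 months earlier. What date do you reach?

Adding 12 weeks (= 84 days) from May 13, 1910:
May has 31 days, so 31 − 13 = 18 days remain after May 13, 1910; 84 − 18 = 66 left.
June 1910 has 30 days: 66 − 30 = 36 left.
July 1910 has 31 days: 36 − 31 = 5 left.
5 days into August 1910 → August 5, 1910.
Advancing 244 days from August 5, 1910:
August has 31 days, so 31 − 5 = 26 days remain after August 5, 1910; 244 − 26 = 218 left.
September 1910 has 30 days: 218 − 30 = 188 left.
October 1910 has 31 days: 188 − 31 = 157 left.
November 1910 has 30 days: 157 − 30 = 127 left.
December 1910 has 31 days: 127 − 31 = 96 left.
January 1911 has 31 days: 96 − 31 = 65 left.
February 1911 has 28 days (1911 is not a leap year): 65 − 28 = 37 left.
March 1911 has 31 days: 37 − 31 = 6 left.
6 days into April 1911 → April 6, 1911.
Going back 12 months from April 6, 1911:
month 4 − 12 = -8, which is month 4 of year 1910 → April 1910.
Day 6 is valid in April, giving April 6, 1910.

April 6, 1910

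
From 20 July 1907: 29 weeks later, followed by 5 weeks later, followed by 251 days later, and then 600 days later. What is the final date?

Adding 29 weeks (= 203 days) from July 20, 1907:
July has 31 days, so 31 − 20 = 11 days remain after July 20, 1907; 203 − 11 = 192 left.
August 1907 has 31 days: 192 − 31 = 161 left.
September 1907 has 30 days: 161 − 30 = 131 left.
October 1907 has 31 days: 131 − 31 = 100 left.
November 1907 has 30 days: 100 − 30 = 70 left.
December 1907 has 31 days: 70 − 31 = 39 left.
January 1908 has 31 days: 39 − 31 = 8 left.
8 days into February 1908 → February 8, 1908.
Adding 5 weeks (= 35 days) from February 8, 1908:
February has 29 days, so 29 − 8 = 21 days remain after February 8, 1908; 35 − 21 = 14 left.
14 days into March 1908 → March 14, 1908.
Counting forward 251 days from March 14, 1908:
March has 31 days, so 31 − 14 = 17 days remain after March 14, 1908; 251 − 17 = 234 left.
April 1908 has 30 days: 234 − 30 = 204 left.
May 1908 has 31 days: 204 − 31 = 173 left.
June 1908 has 30 days: 173 − 30 = 143 left.
July 1908 has 31 days: 143 − 31 = 112 left.
August 1908 has 31 days: 112 − 31 = 81 left.
September 1908 has 30 days: 81 − 30 = 51 left.
October 1908 has 31 days: 51 − 31 = 20 left.
20 days into November 1908 → November 20, 1908.
Counting forward 600 days from November 20, 1908:
November has 30 days, so 30 − 20 = 10 days remain after November 20, 1908; 600 − 10 = 590 left.
December 1908 has 31 days: 590 − 31 = 559 left.
January 1909 has 31 days: 559 − 31 = 528 left.
February 1909 has 28 days (1909 is not a leap year): 528 − 28 = 500 left.
March 1909 has 31 days: 500 − 31 = 469 left.
April 1909 has 30 days: 469 − 30 = 439 left.
May 1909 has 31 days: 439 − 31 = 408 left.
June 1909 has 30 days: 408 − 30 = 378 left.
July 1909 has 31 days: 378 − 31 = 347 left.
August 1909 has 31 days: 347 − 31 = 316 left.
September 1909 has 30 days: 316 − 30 = 286 left.
October 1909 has 31 days: 286 − 31 = 255 left.
November 1909 has 30 days: 255 − 30 = 225 left.
December 1909 has 31 days: 225 − 31 = 194 left.
January 1910 has 31 days: 194 − 31 = 163 left.
February 1910 has 28 days (1910 is not a leap year): 163 − 28 = 135 left.
March 1910 has 31 days: 135 − 31 = 104 left.
April 1910 has 30 days: 104 − 30 = 74 left.
May 1910 has 31 days: 74 − 31 = 43 left.
June 1910 has 30 days: 43 − 30 = 13 left.
13 days into July 1910 → July 13, 1910.

July 13, 1910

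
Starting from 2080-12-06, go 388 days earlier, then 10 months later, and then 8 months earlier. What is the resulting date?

January 14, 2080

Counting back 388 days from December 6, 2080:
Going back 6 days from December 6, 2080 reaches the end of the previous month; 388 − 6 = 382 left.
November 2080 has 30 days: 382 − 30 = 352 left.
October 2080 has 31 days: 352 − 31 = 321 left.
September 2080 has 30 days: 321 − 30 = 291 left.
August 2080 has 31 days: 291 − 31 = 260 left.
July 2080 has 31 days: 260 − 31 = 229 left.
June 2080 has 30 days: 229 − 30 = 199 left.
May 2080 has 31 days: 199 − 31 = 168 left.
April 2080 has 30 days: 168 − 30 = 138 left.
March 2080 has 31 days: 138 − 31 = 107 left.
February 2080 has 29 days (2080 is a leap year): 107 − 29 = 78 left.
January 2080 has 31 days: 78 − 31 = 47 left.
December 2079 has 31 days: 47 − 31 = 16 left.
November 2079 has 30 days; 30 − 16 = 14 → November 14, 2079.
Adding 10 months from November 14, 2079:
month 11 + 10 = 21, which is month 9 of year 2080 → September 2080.
Day 14 is valid in September, giving September 14, 2080.
Subtracting 8 months from September 14, 2080:
month 9 − 8 = 1 → January 2080.
Day 14 is valid in January, giving January 14, 2080.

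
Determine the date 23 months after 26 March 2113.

Adding 23 months from March 26, 2113.
month 3 + 23 = 26, which is month 2 of year 2115 → February 2115.
Day 26 is valid in February, giving February 26, 2115.

February 26, 2115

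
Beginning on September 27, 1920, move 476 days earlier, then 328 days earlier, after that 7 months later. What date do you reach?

February 16, 1919

Subtracting 476 days from September 27, 1920:
Going back 27 days from September 27, 1920 reaches the end of the previous month; 476 − 27 = 449 left.
August 1920 has 31 days: 449 − 31 = 418 left.
July 1920 has 31 days: 418 − 31 = 387 left.
June 1920 has 30 days: 387 − 30 = 357 left.
May 1920 has 31 days: 357 − 31 = 326 left.
April 1920 has 30 days: 326 − 30 = 296 left.
March 1920 has 31 days: 296 − 31 = 265 left.
February 1920 has 29 days (1920 is a leap year): 265 − 29 = 236 left.
January 1920 has 31 days: 236 − 31 = 205 left.
December 1919 has 31 days: 205 − 31 = 174 left.
November 1919 has 30 days: 174 − 30 = 144 left.
October 1919 has 31 days: 144 − 31 = 113 left.
September 1919 has 30 days: 113 − 30 = 83 left.
August 1919 has 31 days: 83 − 31 = 52 left.
July 1919 has 31 days: 52 − 31 = 21 left.
June 1919 has 30 days; 30 − 21 = 9 → June 9, 1919.
Counting back 328 days from June 9, 1919:
Going back 9 days from June 9, 1919 reaches the end of the previous month; 328 − 9 = 319 left.
May 1919 has 31 days: 319 − 31 = 288 left.
April 1919 has 30 days: 288 − 30 = 258 left.
March 1919 has 31 days: 258 − 31 = 227 left.
February 1919 has 28 days (1919 is not a leap year): 227 − 28 = 199 left.
January 1919 has 31 days: 199 − 31 = 168 left.
December 1918 has 31 days: 168 − 31 = 137 left.
November 1918 has 30 days: 137 − 30 = 107 left.
October 1918 has 31 days: 107 − 31 = 76 left.
September 1918 has 30 days: 76 − 30 = 46 left.
August 1918 has 31 days: 46 − 31 = 15 left.
July 1918 has 31 days; 31 − 15 = 16 → July 16, 1918.
Adding 7 months from July 16, 1918:
month 7 + 7 = 14, which is month 2 of year 1919 → February 1919.
Day 16 is valid in February, giving February 16, 1919.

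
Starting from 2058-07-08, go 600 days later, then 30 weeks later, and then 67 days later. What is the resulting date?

Adding 600 days from July 8, 2058:
July has 31 days, so 31 − 8 = 23 days remain after July 8, 2058; 600 − 23 = 577 left.
August 2058 has 31 days: 577 − 31 = 546 left.
September 2058 has 30 days: 546 − 30 = 516 left.
October 2058 has 31 days: 516 − 31 = 485 left.
November 2058 has 30 days: 485 − 30 = 455 left.
December 2058 has 31 days: 455 − 31 = 424 left.
January 2059 has 31 days: 424 − 31 = 393 left.
February 2059 has 28 days (2059 is not a leap year): 393 − 28 = 365 left.
March 2059 has 31 days: 365 − 31 = 334 left.
April 2059 has 30 days: 334 − 30 = 304 left.
May 2059 has 31 days: 304 − 31 = 273 left.
June 2059 has 30 days: 273 − 30 = 243 left.
July 2059 has 31 days: 243 − 31 = 212 left.
August 2059 has 31 days: 212 − 31 = 181 left.
September 2059 has 30 days: 181 − 30 = 151 left.
October 2059 has 31 days: 151 − 31 = 120 left.
November 2059 has 30 days: 120 − 30 = 90 left.
December 2059 has 31 days: 90 − 31 = 59 left.
January 2060 has 31 days: 59 − 31 = 28 left.
28 days into February 2060 → February 28, 2060.
Adding 30 weeks (= 210 days) from February 28, 2060:
February has 29 days, so 29 − 28 = 1 day remains after February 28, 2060; 210 − 1 = 209 left.
March 2060 has 31 days: 209 − 31 = 178 left.
April 2060 has 30 days: 178 − 30 = 148 left.
May 2060 has 31 days: 148 − 31 = 117 left.
June 2060 has 30 days: 117 − 30 = 87 left.
July 2060 has 31 days: 87 − 31 = 56 left.
August 2060 has 31 days: 56 − 31 = 25 left.
25 days into September 2060 → September 25, 2060.
Counting forward 67 days from September 25, 2060:
September has 30 days, so 30 − 25 = 5 days remain after September 25, 2060; 67 − 5 = 62 left.
October 2060 has 31 days: 62 − 31 = 31 left.
November 2060 has 30 days: 31 − 30 = 1 left.
1 day into December 2060 → December 1, 2060.

December 1, 2060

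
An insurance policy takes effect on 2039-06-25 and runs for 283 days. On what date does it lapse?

Adding 283 days from June 25, 2039.
June has 30 days, so 30 − 25 = 5 days remain after June 25, 2039; 283 − 5 = 278 left.
July 2039 has 31 days: 278 − 31 = 247 left.
August 2039 has 31 days: 247 − 31 = 216 left.
September 2039 has 30 days: 216 − 30 = 186 left.
October 2039 has 31 days: 186 − 31 = 155 left.
November 2039 has 30 days: 155 − 30 = 125 left.
December 2039 has 31 days: 125 − 31 = 94 left.
January 2040 has 31 days: 94 − 31 = 63 left.
February 2040 has 29 days (2040 is a leap year): 63 − 29 = 34 left.
March 2040 has 31 days: 34 − 31 = 3 left.
3 days into April 2040 → April 3, 2040.

April 3, 2040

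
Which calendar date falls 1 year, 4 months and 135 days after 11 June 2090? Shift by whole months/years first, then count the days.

February 23, 2092

Adding 1 year, 4 months and 135 days from June 11, 2090: first the month/year part, then the days.
+1 year → 2091; month 6 + 4 = 10 → October 2091.
Day 11 is valid in October, giving October 11, 2091.
Now add 135 days from October 11, 2091.
October has 31 days, so 31 − 11 = 20 days remain after October 11, 2091; 135 − 20 = 115 left.
November 2091 has 30 days: 115 − 30 = 85 left.
December 2091 has 31 days: 85 − 31 = 54 left.
January 2092 has 31 days: 54 − 31 = 23 left.
23 days into February 2092 → February 23, 2092.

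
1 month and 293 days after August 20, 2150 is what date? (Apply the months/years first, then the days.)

July 10, 2151

Adding 1 month and 293 days from August 20, 2150: first the month/year part, then the days.
month 8 + 1 = 9 → September 2150.
Day 20 is valid in September, giving September 20, 2150.
Now add 293 days from September 20, 2150.
September has 30 days, so 30 − 20 = 10 days remain after September 20, 2150; 293 − 10 = 283 left.
October 2150 has 31 days: 283 − 31 = 252 left.
November 2150 has 30 days: 252 − 30 = 222 left.
December 2150 has 31 days: 222 − 31 = 191 left.
January 2151 has 31 days: 191 − 31 = 160 left.
February 2151 has 28 days (2151 is not a leap year): 160 − 28 = 132 left.
March 2151 has 31 days: 132 − 31 = 101 left.
April 2151 has 30 days: 101 − 30 = 71 left.
May 2151 has 31 days: 71 − 31 = 40 left.
June 2151 has 30 days: 40 − 30 = 10 left.
10 days into July 2151 → July 10, 2151.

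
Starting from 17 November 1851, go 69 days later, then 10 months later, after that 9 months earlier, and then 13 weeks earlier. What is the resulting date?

November 26, 1851

Counting forward 69 days from November 17, 1851:
November has 30 days, so 30 − 17 = 13 days remain after November 17, 1851; 69 − 13 = 56 left.
December 1851 has 31 days: 56 − 31 = 25 left.
25 days into January 1852 → January 25, 1852.
Advancing 10 months from January 25, 1852:
month 1 + 10 = 11 → November 1852.
Day 25 is valid in November, giving November 25, 1852.
Subtracting 9 months from November 25, 1852:
month 11 − 9 = 2 → February 1852.
Day 25 is valid in February, giving February 25, 1852.
Counting back 13 weeks (= 91 days) from February 25, 1852:
Going back 25 days from February 25, 1852 reaches the end of the previous month; 91 − 25 = 66 left.
January 1852 has 31 days: 66 − 31 = 35 left.
December 1851 has 31 days: 35 − 31 = 4 left.
November 1851 has 30 days; 30 − 4 = 26 → November 26, 1851.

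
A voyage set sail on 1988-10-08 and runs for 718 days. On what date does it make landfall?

September 26, 1990

Advancing 718 days from October 8, 1988.
October has 31 days, so 31 − 8 = 23 days remain after October 8, 1988; 718 − 23 = 695 left.
November 1988 has 30 days: 695 − 30 = 665 left.
December 1988 has 31 days: 665 − 31 = 634 left.
January 1989 has 31 days: 634 − 31 = 603 left.
February 1989 has 28 days (1989 is not a leap year): 603 − 28 = 575 left.
March 1989 has 31 days: 575 − 31 = 544 left.
April 1989 has 30 days: 544 − 30 = 514 left.
May 1989 has 31 days: 514 − 31 = 483 left.
June 1989 has 30 days: 483 − 30 = 453 left.
July 1989 has 31 days: 453 − 31 = 422 left.
August 1989 has 31 days: 422 − 31 = 391 left.
September 1989 has 30 days: 391 − 30 = 361 left.
October 1989 has 31 days: 361 − 31 = 330 left.
November 1989 has 30 days: 330 − 30 = 300 left.
December 1989 has 31 days: 300 − 31 = 269 left.
January 1990 has 31 days: 269 − 31 = 238 left.
February 1990 has 28 days (1990 is not a leap year): 238 − 28 = 210 left.
March 1990 has 31 days: 210 − 31 = 179 left.
April 1990 has 30 days: 179 − 30 = 149 left.
May 1990 has 31 days: 149 − 31 = 118 left.
June 1990 has 30 days: 118 − 30 = 88 left.
July 1990 has 31 days: 88 − 31 = 57 left.
August 1990 has 31 days: 57 − 31 = 26 left.
26 days into September 1990 → September 26, 1990.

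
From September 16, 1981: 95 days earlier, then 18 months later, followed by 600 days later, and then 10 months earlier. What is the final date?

Going back 95 days from September 16, 1981:
Going back 16 days from September 16, 1981 reaches the end of the previous month; 95 − 16 = 79 left.
August 1981 has 31 days: 79 − 31 = 48 left.
July 1981 has 31 days: 48 − 31 = 17 left.
June 1981 has 30 days; 30 − 17 = 13 → June 13, 1981.
Advancing 18 months from June 13, 1981:
month 6 + 18 = 24, which is month 12 of year 1982 → December 1982.
Day 13 is valid in December, giving December 13, 1982.
Adding 600 days from December 13, 1982:
December has 31 days, so 31 − 13 = 18 days remain after December 13, 1982; 600 − 18 = 582 left.
January 1983 has 31 days: 582 − 31 = 551 left.
February 1983 has 28 days (1983 is not a leap year): 551 − 28 = 523 left.
March 1983 has 31 days: 523 − 31 = 492 left.
April 1983 has 30 days: 492 − 30 = 462 left.
May 1983 has 31 days: 462 − 31 = 431 left.
June 1983 has 30 days: 431 − 30 = 401 left.
July 1983 has 31 days: 401 − 31 = 370 left.
August 1983 has 31 days: 370 − 31 = 339 left.
September 1983 has 30 days: 339 − 30 = 309 left.
October 1983 has 31 days: 309 − 31 = 278 left.
November 1983 has 30 days: 278 − 30 = 248 left.
December 1983 has 31 days: 248 − 31 = 217 left.
January 1984 has 31 days: 217 − 31 = 186 left.
February 1984 has 29 days (1984 is a leap year): 186 − 29 = 157 left.
March 1984 has 31 days: 157 − 31 = 126 left.
April 1984 has 30 days: 126 − 30 = 96 left.
May 1984 has 31 days: 96 − 31 = 65 left.
June 1984 has 30 days: 65 − 30 = 35 left.
July 1984 has 31 days: 35 − 31 = 4 left.
4 days into August 1984 → August 4, 1984.
Counting back 10 months from August 4, 1984:
month 8 − 10 = -2, which is month 10 of year 1983 → October 1983.
Day 4 is valid in October, giving October 4, 1983.

October 4, 1983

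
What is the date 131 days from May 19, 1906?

Counting forward 131 days from May 19, 1906.
May has 31 days, so 31 − 19 = 12 days remain after May 19, 1906; 131 − 12 = 119 left.
June 1906 has 30 days: 119 − 30 = 89 left.
July 1906 has 31 days: 89 − 31 = 58 left.
August 1906 has 31 days: 58 − 31 = 27 left.
27 days into September 1906 → September 27, 1906.

September 27, 1906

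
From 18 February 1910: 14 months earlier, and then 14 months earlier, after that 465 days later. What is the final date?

January 25, 1909

Counting back 14 months from February 18, 1910:
month 2 − 14 = -12, which is month 12 of year 1908 → December 1908.
Day 18 is valid in December, giving December 18, 1908.
Counting back 14 months from December 18, 1908:
month 12 − 14 = -2, which is month 10 of year 1907 → October 1907.
Day 18 is valid in October, giving October 18, 1907.
Adding 465 days from October 18, 1907:
October has 31 days, so 31 − 18 = 13 days remain after October 18, 1907; 465 − 13 = 452 left.
November 1907 has 30 days: 452 − 30 = 422 left.
December 1907 has 31 days: 422 − 31 = 391 left.
January 1908 has 31 days: 391 − 31 = 360 left.
February 1908 has 29 days (1908 is a leap year): 360 − 29 = 331 left.
March 1908 has 31 days: 331 − 31 = 300 left.
April 1908 has 30 days: 300 − 30 = 270 left.
May 1908 has 31 days: 270 − 31 = 239 left.
June 1908 has 30 days: 239 − 30 = 209 left.
July 1908 has 31 days: 209 − 31 = 178 left.
August 1908 has 31 days: 178 − 31 = 147 left.
September 1908 has 30 days: 147 − 30 = 117 left.
October 1908 has 31 days: 117 − 31 = 86 left.
November 1908 has 30 days: 86 − 30 = 56 left.
December 1908 has 31 days: 56 − 31 = 25 left.
25 days into January 1909 → January 25, 1909.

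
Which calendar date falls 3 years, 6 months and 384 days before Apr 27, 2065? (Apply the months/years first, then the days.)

Counting back 3 years, 6 months and 384 days from April 27, 2065: first the month/year part, then the days.
-3 years → 2062; month 4 − 6 = -2, which is month 10 of year 2061 → October 2061.
Day 27 is valid in October, giving October 27, 2061.
Now subtract 384 days from October 27, 2061.
Going back 27 days from October 27, 2061 reaches the end of the previous month; 384 − 27 = 357 left.
September 2061 has 30 days: 357 − 30 = 327 left.
August 2061 has 31 days: 327 − 31 = 296 left.
July 2061 has 31 days: 296 − 31 = 265 left.
June 2061 has 30 days: 265 − 30 = 235 left.
May 2061 has 31 days: 235 − 31 = 204 left.
April 2061 has 30 days: 204 − 30 = 174 left.
March 2061 has 31 days: 174 − 31 = 143 left.
February 2061 has 28 days (2061 is not a leap year): 143 − 28 = 115 left.
January 2061 has 31 days: 115 − 31 = 84 left.
December 2060 has 31 days: 84 − 31 = 53 left.
November 2060 has 30 days: 53 − 30 = 23 left.
October 2060 has 31 days; 31 − 23 = 8 → October 8, 2060.

October 8, 2060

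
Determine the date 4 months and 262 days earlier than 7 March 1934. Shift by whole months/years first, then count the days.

Going back 4 months and 262 days from March 7, 1934: first the month/year part, then the days.
month 3 − 4 = -1, which is month 11 of year 1933 → November 1933.
Day 7 is valid in November, giving November 7, 1933.
Now subtract 262 days from November 7, 1933.
Going back 7 days from November 7, 1933 reaches the end of the previous month; 262 − 7 = 255 left.
October 1933 has 31 days: 255 − 31 = 224 left.
September 1933 has 30 days: 224 − 30 = 194 left.
August 1933 has 31 days: 194 − 31 = 163 left.
July 1933 has 31 days: 163 − 31 = 132 left.
June 1933 has 30 days: 132 − 30 = 102 left.
May 1933 has 31 days: 102 − 31 = 71 left.
April 1933 has 30 days: 71 − 30 = 41 left.
March 1933 has 31 days: 41 − 31 = 10 left.
February 1933 has 28 days; 28 − 10 = 18 → February 18, 1933.

February 18, 1933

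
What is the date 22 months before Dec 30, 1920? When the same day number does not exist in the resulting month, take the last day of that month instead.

February 28, 1919

Subtracting 22 months from December 30, 1920.
month 12 − 22 = -10, which is month 2 of year 1919 → February 1919.
February 1919 has only 28 days (1919 is not a leap year — relevant if February), and the start was day 30, so the date clamps to February 28, 1919.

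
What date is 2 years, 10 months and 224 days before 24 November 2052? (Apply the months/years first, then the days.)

June 14, 2049

Subtracting 2 years, 10 months and 224 days from November 24, 2052: first the month/year part, then the days.
-2 years → 2050; month 11 − 10 = 1 → January 2050.
Day 24 is valid in January, giving January 24, 2050.
Now subtract 224 days from January 24, 2050.
Going back 24 days from January 24, 2050 reaches the end of the previous month; 224 − 24 = 200 left.
December 2049 has 31 days: 200 − 31 = 169 left.
November 2049 has 30 days: 169 − 30 = 139 left.
October 2049 has 31 days: 139 − 31 = 108 left.
September 2049 has 30 days: 108 − 30 = 78 left.
August 2049 has 31 days: 78 − 31 = 47 left.
July 2049 has 31 days: 47 − 31 = 16 left.
June 2049 has 30 days; 30 − 16 = 14 → June 14, 2049.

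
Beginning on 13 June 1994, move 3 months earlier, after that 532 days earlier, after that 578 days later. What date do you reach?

April 28, 1994

Subtracting 3 months from June 13, 1994:
month 6 − 3 = 3 → March 1994.
Day 13 is valid in March, giving March 13, 1994.
Going back 532 days from March 13, 1994:
Going back 13 days from March 13, 1994 reaches the end of the previous month; 532 − 13 = 519 left.
February 1994 has 28 days (1994 is not a leap year): 519 − 28 = 491 left.
January 1994 has 31 days: 491 − 31 = 460 left.
December 1993 has 31 days: 460 − 31 = 429 left.
November 1993 has 30 days: 429 − 30 = 399 left.
October 1993 has 31 days: 399 − 31 = 368 left.
September 1993 has 30 days: 368 − 30 = 338 left.
August 1993 has 31 days: 338 − 31 = 307 left.
July 1993 has 31 days: 307 − 31 = 276 left.
June 1993 has 30 days: 276 − 30 = 246 left.
May 1993 has 31 days: 246 − 31 = 215 left.
April 1993 has 30 days: 215 − 30 = 185 left.
March 1993 has 31 days: 185 − 31 = 154 left.
February 1993 has 28 days (1993 is not a leap year): 154 − 28 = 126 left.
January 1993 has 31 days: 126 − 31 = 95 left.
December 1992 has 31 days: 95 − 31 = 64 left.
November 1992 has 30 days: 64 − 30 = 34 left.
October 1992 has 31 days: 34 − 31 = 3 left.
September 1992 has 30 days; 30 − 3 = 27 → September 27, 1992.
Adding 578 days from September 27, 1992:
September has 30 days, so 30 − 27 = 3 days remain after September 27, 1992; 578 − 3 = 575 left.
October 1992 has 31 days: 575 − 31 = 544 left.
November 1992 has 30 days: 544 − 30 = 514 left.
December 1992 has 31 days: 514 − 31 = 483 left.
January 1993 has 31 days: 483 − 31 = 452 left.
February 1993 has 28 days (1993 is not a leap year): 452 − 28 = 424 left.
March 1993 has 31 days: 424 − 31 = 393 left.
April 1993 has 30 days: 393 − 30 = 363 left.
May 1993 has 31 days: 363 − 31 = 332 left.
June 1993 has 30 days: 332 − 30 = 302 left.
July 1993 has 31 days: 302 − 31 = 271 left.
August 1993 has 31 days: 271 − 31 = 240 left.
September 1993 has 30 days: 240 − 30 = 210 left.
October 1993 has 31 days: 210 − 31 = 179 left.
November 1993 has 30 days: 179 − 30 = 149 left.
December 1993 has 31 days: 149 − 31 = 118 left.
January 1994 has 31 days: 118 − 31 = 87 left.
February 1994 has 28 days (1994 is not a leap year): 87 − 28 = 59 left.
March 1994 has 31 days: 59 − 31 = 28 left.
28 days into April 1994 → April 28, 1994.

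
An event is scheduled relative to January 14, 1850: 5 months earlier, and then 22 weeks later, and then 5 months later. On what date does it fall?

Subtracting 5 months from January 14, 1850:
month 1 − 5 = -4, which is month 8 of year 1849 → August 1849.
Day 14 is valid in August, giving August 14, 1849.
Counting forward 22 weeks (= 154 days) from August 14, 1849:
August has 31 days, so 31 − 14 = 17 days remain after August 14, 1849; 154 − 17 = 137 left.
September 1849 has 30 days: 137 − 30 = 107 left.
October 1849 has 31 days: 107 − 31 = 76 left.
November 1849 has 30 days: 76 − 30 = 46 left.
December 1849 has 31 days: 46 − 31 = 15 left.
15 days into January 1850 → January 15, 1850.
Adding 5 months from January 15, 1850:
month 1 + 5 = 6 → June 1850.
Day 15 is valid in June, giving June 15, 1850.

June 15, 1850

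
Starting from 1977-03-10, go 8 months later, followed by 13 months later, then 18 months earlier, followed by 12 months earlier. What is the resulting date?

Counting forward 8 months from March 10, 1977:
month 3 + 8 = 11 → November 1977.
Day 10 is valid in November, giving November 10, 1977.
Counting forward 13 months from November 10, 1977:
month 11 + 13 = 24, which is month 12 of year 1978 → December 1978.
Day 10 is valid in December, giving December 10, 1978.
Counting back 18 months from December 10, 1978:
month 12 − 18 = -6, which is month 6 of year 1977 → June 1977.
Day 10 is valid in June, giving June 10, 1977.
Subtracting 12 months from June 10, 1977:
month 6 − 12 = -6, which is month 6 of year 1976 → June 1976.
Day 10 is valid in June, giving June 10, 1976.

June 10, 1976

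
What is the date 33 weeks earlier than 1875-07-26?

Going back 33 weeks = 231 days from July 26, 1875.
Going back 26 days from July 26, 1875 reaches the end of the previous month; 231 − 26 = 205 left.
June 1875 has 30 days: 205 − 30 = 175 left.
May 1875 has 31 days: 175 − 31 = 144 left.
April 1875 has 30 days: 144 − 30 = 114 left.
March 1875 has 31 days: 114 − 31 = 83 left.
February 1875 has 28 days (1875 is not a leap year): 83 − 28 = 55 left.
January 1875 has 31 days: 55 − 31 = 24 left.
December 1874 has 31 days; 31 − 24 = 7 → December 7, 1874.

December 7, 1874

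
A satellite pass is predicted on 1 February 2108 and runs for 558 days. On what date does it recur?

Advancing 558 days from February 1, 2108.
February has 29 days, so 29 − 1 = 28 days remain after February 1, 2108; 558 − 28 = 530 left.
March 2108 has 31 days: 530 − 31 = 499 left.
April 2108 has 30 days: 499 − 30 = 469 left.
May 2108 has 31 days: 469 − 31 = 438 left.
June 2108 has 30 days: 438 − 30 = 408 left.
July 2108 has 31 days: 408 − 31 = 377 left.
August 2108 has 31 days: 377 − 31 = 346 left.
September 2108 has 30 days: 346 − 30 = 316 left.
October 2108 has 31 days: 316 − 31 = 285 left.
November 2108 has 30 days: 285 − 30 = 255 left.
December 2108 has 31 days: 255 − 31 = 224 left.
January 2109 has 31 days: 224 − 31 = 193 left.
February 2109 has 28 days (2109 is not a leap year): 193 − 28 = 165 left.
March 2109 has 31 days: 165 − 31 = 134 left.
April 2109 has 30 days: 134 − 30 = 104 left.
May 2109 has 31 days: 104 − 31 = 73 left.
June 2109 has 30 days: 73 − 30 = 43 left.
July 2109 has 31 days: 43 − 31 = 12 left.
12 days into August 2109 → August 12, 2109.

August 12, 2109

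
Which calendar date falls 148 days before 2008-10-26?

Counting back 148 days from October 26, 2008.
Going back 26 days from October 26, 2008 reaches the end of the previous month; 148 − 26 = 122 left.
September 2008 has 30 days: 122 − 30 = 92 left.
August 2008 has 31 days: 92 − 31 = 61 left.
July 2008 has 31 days: 61 − 31 = 30 left.
June 2008 has 30 days: 30 − 30 = 0 left.
May 2008 has 31 days; 31 − 0 = 31 → May 31, 2008.

May 31, 2008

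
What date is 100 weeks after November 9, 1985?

October 10, 1987

Adding 100 weeks = 700 days from November 9, 1985.
November has 30 days, so 30 − 9 = 21 days remain after November 9, 1985; 700 − 21 = 679 left.
December 1985 has 31 days: 679 − 31 = 648 left.
January 1986 has 31 days: 648 − 31 = 617 left.
February 1986 has 28 days (1986 is not a leap year): 617 − 28 = 589 left.
March 1986 has 31 days: 589 − 31 = 558 left.
April 1986 has 30 days: 558 − 30 = 528 left.
May 1986 has 31 days: 528 − 31 = 497 left.
June 1986 has 30 days: 497 − 30 = 467 left.
July 1986 has 31 days: 467 − 31 = 436 left.
August 1986 has 31 days: 436 − 31 = 405 left.
September 1986 has 30 days: 405 − 30 = 375 left.
October 1986 has 31 days: 375 − 31 = 344 left.
November 1986 has 30 days: 344 − 30 = 314 left.
December 1986 has 31 days: 314 − 31 = 283 left.
January 1987 has 31 days: 283 − 31 = 252 left.
February 1987 has 28 days (1987 is not a leap year): 252 − 28 = 224 left.
March 1987 has 31 days: 224 − 31 = 193 left.
April 1987 has 30 days: 193 − 30 = 163 left.
May 1987 has 31 days: 163 − 31 = 132 left.
June 1987 has 30 days: 132 − 30 = 102 left.
July 1987 has 31 days: 102 − 31 = 71 left.
August 1987 has 31 days: 71 − 31 = 40 left.
September 1987 has 30 days: 40 − 30 = 10 left.
10 days into October 1987 → October 10, 1987.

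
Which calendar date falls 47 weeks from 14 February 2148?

Counting forward 47 weeks = 329 days from February 14, 2148.
February has 29 days, so 29 − 14 = 15 days remain after February 14, 2148; 329 − 15 = 314 left.
March 2148 has 31 days: 314 − 31 = 283 left.
April 2148 has 30 days: 283 − 30 = 253 left.
May 2148 has 31 days: 253 − 31 = 222 left.
June 2148 has 30 days: 222 − 30 = 192 left.
July 2148 has 31 days: 192 − 31 = 161 left.
August 2148 has 31 days: 161 − 31 = 130 left.
September 2148 has 30 days: 130 − 30 = 100 left.
October 2148 has 31 days: 100 − 31 = 69 left.
November 2148 has 30 days: 69 − 30 = 39 left.
December 2148 has 31 days: 39 − 31 = 8 left.
8 days into January 2149 → January 8, 2149.

January 8, 2149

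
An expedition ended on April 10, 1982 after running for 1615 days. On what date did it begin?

November 7, 1977

Going back 1615 days from April 10, 1982.
Going back 10 days from April 10, 1982 reaches the end of the previous month; 1615 − 10 = 1605 left.
March 1982 has 31 days: 1605 − 31 = 1574 left.
February 1982 has 28 days (1982 is not a leap year): 1574 − 28 = 1546 left.
January 1982 has 31 days: 1546 − 31 = 1515 left.
December 1981 has 31 days: 1515 − 31 = 1484 left.
November 1981 has 30 days: 1484 − 30 = 1454 left.
October 1981 has 31 days: 1454 − 31 = 1423 left.
September 1981 has 30 days: 1423 − 30 = 1393 left.
August 1981 has 31 days: 1393 − 31 = 1362 left.
July 1981 has 31 days: 1362 − 31 = 1331 left.
June 1981 has 30 days: 1331 − 30 = 1301 left.
May 1981 has 31 days: 1301 − 31 = 1270 left.
April 1981 has 30 days: 1270 − 30 = 1240 left.
March 1981 has 31 days: 1240 − 31 = 1209 left.
February 1981 has 28 days (1981 is not a leap year): 1209 − 28 = 1181 left.
January 1981 has 31 days: 1181 − 31 = 1150 left.
December 1980 has 31 days: 1150 − 31 = 1119 left.
November 1980 has 30 days: 1119 − 30 = 1089 left.
October 1980 has 31 days: 1089 − 31 = 1058 left.
September 1980 has 30 days: 1058 − 30 = 1028 left.
August 1980 has 31 days: 1028 − 31 = 997 left.
July 1980 has 31 days: 997 − 31 = 966 left.
June 1980 has 30 days: 966 − 30 = 936 left.
May 1980 has 31 days: 936 − 31 = 905 left.
April 1980 has 30 days: 905 − 30 = 875 left.
March 1980 has 31 days: 875 − 31 = 844 left.
February 1980 has 29 days (1980 is a leap year): 844 − 29 = 815 left.
January 1980 has 31 days: 815 − 31 = 784 left.
December 1979 has 31 days: 784 − 31 = 753 left.
November 1979 has 30 days: 753 − 30 = 723 left.
October 1979 has 31 days: 723 − 31 = 692 left.
September 1979 has 30 days: 692 − 30 = 662 left.
August 1979 has 31 days: 662 − 31 = 631 left.
July 1979 has 31 days: 631 − 31 = 600 left.
June 1979 has 30 days: 600 − 30 = 570 left.
May 1979 has 31 days: 570 − 31 = 539 left.
April 1979 has 30 days: 539 − 30 = 509 left.
March 1979 has 31 days: 509 − 31 = 478 left.
February 1979 has 28 days (1979 is not a leap year): 478 − 28 = 450 left.
January 1979 has 31 days: 450 − 31 = 419 left.
December 1978 has 31 days: 419 − 31 = 388 left.
November 1978 has 30 days: 388 − 30 = 358 left.
October 1978 has 31 days: 358 − 31 = 327 left.
September 1978 has 30 days: 327 − 30 = 297 left.
August 1978 has 31 days: 297 − 31 = 266 left.
July 1978 has 31 days: 266 − 31 = 235 left.
June 1978 has 30 days: 235 − 30 = 205 left.
May 1978 has 31 days: 205 − 31 = 174 left.
April 1978 has 30 days: 174 − 30 = 144 left.
March 1978 has 31 days: 144 − 31 = 113 left.
February 1978 has 28 days (1978 is not a leap year): 113 − 28 = 85 left.
January 1978 has 31 days: 85 − 31 = 54 left.
December 1977 has 31 days: 54 − 31 = 23 left.
November 1977 has 30 days; 30 − 23 = 7 → November 7, 1977.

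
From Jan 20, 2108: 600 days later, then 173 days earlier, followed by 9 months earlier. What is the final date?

Adding 600 days from January 20, 2108:
January has 31 days, so 31 − 20 = 11 days remain after January 20, 2108; 600 − 11 = 589 left.
February 2108 has 29 days (2108 is a leap year): 589 − 29 = 560 left.
March 2108 has 31 days: 560 − 31 = 529 left.
April 2108 has 30 days: 529 − 30 = 499 left.
May 2108 has 31 days: 499 − 31 = 468 left.
June 2108 has 30 days: 468 − 30 = 438 left.
July 2108 has 31 days: 438 − 31 = 407 left.
August 2108 has 31 days: 407 − 31 = 376 left.
September 2108 has 30 days: 376 − 30 = 346 left.
October 2108 has 31 days: 346 − 31 = 315 left.
November 2108 has 30 days: 315 − 30 = 285 left.
December 2108 has 31 days: 285 − 31 = 254 left.
January 2109 has 31 days: 254 − 31 = 223 left.
February 2109 has 28 days (2109 is not a leap year): 223 − 28 = 195 left.
March 2109 has 31 days: 195 − 31 = 164 left.
April 2109 has 30 days: 164 − 30 = 134 left.
May 2109 has 31 days: 134 − 31 = 103 left.
June 2109 has 30 days: 103 − 30 = 73 left.
July 2109 has 31 days: 73 − 31 = 42 left.
August 2109 has 31 days: 42 − 31 = 11 left.
11 days into September 2109 → September 11, 2109.
Subtracting 173 days from September 11, 2109:
Going back 11 days from September 11, 2109 reaches the end of the previous month; 173 − 11 = 162 left.
August 2109 has 31 days: 162 − 31 = 131 left.
July 2109 has 31 days: 131 − 31 = 100 left.
June 2109 has 30 days: 100 − 30 = 70 left.
May 2109 has 31 days: 70 − 31 = 39 left.
April 2109 has 30 days: 39 − 30 = 9 left.
March 2109 has 31 days; 31 − 9 = 22 → March 22, 2109.
Going back 9 months from March 22, 2109:
month 3 − 9 = -6, which is month 6 of year 2108 → June 2108.
Day 22 is valid in June, giving June 22, 2108.

June 22, 2108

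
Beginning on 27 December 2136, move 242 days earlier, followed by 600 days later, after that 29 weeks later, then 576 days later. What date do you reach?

February 7, 2140

Subtracting 242 days from December 27, 2136:
Going back 27 days from December 27, 2136 reaches the end of the previous month; 242 − 27 = 215 left.
November 2136 has 30 days: 215 − 30 = 185 left.
October 2136 has 31 days: 185 − 31 = 154 left.
September 2136 has 30 days: 154 − 30 = 124 left.
August 2136 has 31 days: 124 − 31 = 93 left.
July 2136 has 31 days: 93 − 31 = 62 left.
June 2136 has 30 days: 62 − 30 = 32 left.
May 2136 has 31 days: 32 − 31 = 1 left.
April 2136 has 30 days; 30 − 1 = 29 → April 29, 2136.
Adding 600 days from April 29, 2136:
April has 30 days, so 30 − 29 = 1 day remains after April 29, 2136; 600 − 1 = 599 left.
May 2136 has 31 days: 599 − 31 = 568 left.
June 2136 has 30 days: 568 − 30 = 538 left.
July 2136 has 31 days: 538 − 31 = 507 left.
August 2136 has 31 days: 507 − 31 = 476 left.
September 2136 has 30 days: 476 − 30 = 446 left.
October 2136 has 31 days: 446 − 31 = 415 left.
November 2136 has 30 days: 415 − 30 = 385 left.
December 2136 has 31 days: 385 − 31 = 354 left.
January 2137 has 31 days: 354 − 31 = 323 left.
February 2137 has 28 days (2137 is not a leap year): 323 − 28 = 295 left.
March 2137 has 31 days: 295 − 31 = 264 left.
April 2137 has 30 days: 264 − 30 = 234 left.
May 2137 has 31 days: 234 − 31 = 203 left.
June 2137 has 30 days: 203 − 30 = 173 left.
July 2137 has 31 days: 173 − 31 = 142 left.
August 2137 has 31 days: 142 − 31 = 111 left.
September 2137 has 30 days: 111 − 30 = 81 left.
October 2137 has 31 days: 81 − 31 = 50 left.
November 2137 has 30 days: 50 − 30 = 20 left.
20 days into December 2137 → December 20, 2137.
Adding 29 weeks (= 203 days) from December 20, 2137:
December has 31 days, so 31 − 20 = 11 days remain after December 20, 2137; 203 − 11 = 192 left.
January 2138 has 31 days: 192 − 31 = 161 left.
February 2138 has 28 days (2138 is not a leap year): 161 − 28 = 133 left.
March 2138 has 31 days: 133 − 31 = 102 left.
April 2138 has 30 days: 102 − 30 = 72 left.
May 2138 has 31 days: 72 − 31 = 41 left.
June 2138 has 30 days: 41 − 30 = 11 left.
11 days into July 2138 → July 11, 2138.
Counting forward 576 days from July 11, 2138:
July has 31 days, so 31 − 11 = 20 days remain after July 11, 2138; 576 − 20 = 556 left.
August 2138 has 31 days: 556 − 31 = 525 left.
September 2138 has 30 days: 525 − 30 = 495 left.
October 2138 has 31 days: 495 − 31 = 464 left.
November 2138 has 30 days: 464 − 30 = 434 left.
December 2138 has 31 days: 434 − 31 = 403 left.
January 2139 has 31 days: 403 − 31 = 372 left.
February 2139 has 28 days (2139 is not a leap year): 372 − 28 = 344 left.
March 2139 has 31 days: 344 − 31 = 313 left.
April 2139 has 30 days: 313 − 30 = 283 left.
May 2139 has 31 days: 283 − 31 = 252 left.
June 2139 has 30 days: 252 − 30 = 222 left.
July 2139 has 31 days: 222 − 31 = 191 left.
August 2139 has 31 days: 191 − 31 = 160 left.
September 2139 has 30 days: 160 − 30 = 130 left.
October 2139 has 31 days: 130 − 31 = 99 left.
November 2139 has 30 days: 99 − 30 = 69 left.
December 2139 has 31 days: 69 − 31 = 38 left.
January 2140 has 31 days: 38 − 31 = 7 left.
7 days into February 2140 → February 7, 2140.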